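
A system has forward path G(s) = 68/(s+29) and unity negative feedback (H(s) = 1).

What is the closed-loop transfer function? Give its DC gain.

T(s) = G/(1+GH) = [68/(s+29)] / [1 + 68/(s+29)] = 68/(s+29+68) = 68/(s+97). DC gain = 68/97 = 0.7010.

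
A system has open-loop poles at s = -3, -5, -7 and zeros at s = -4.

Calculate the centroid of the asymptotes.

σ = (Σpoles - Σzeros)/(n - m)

σ = (Σpoles - Σzeros)/(n - m) = (-15 - (-4))/(3 - 1) = -11/2 = -5.5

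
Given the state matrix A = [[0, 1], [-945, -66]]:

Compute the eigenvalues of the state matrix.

det(A - λI) = λ² - (-66)λ + 945 = (λ - (-45))(λ - (-21)). Eigenvalues: -45, -21.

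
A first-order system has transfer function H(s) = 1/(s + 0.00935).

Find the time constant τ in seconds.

For H(s) = 1/(s + 1/τ), the pole is at -1/τ = -0.00935, so τ = 1/0.00935 = 107 s.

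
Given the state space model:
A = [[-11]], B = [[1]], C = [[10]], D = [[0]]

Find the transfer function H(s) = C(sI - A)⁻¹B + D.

(sI - A)⁻¹ = 1/(s + 11). H(s) = 10 × 1/(s + 11) + 0 = 10/(s + 11).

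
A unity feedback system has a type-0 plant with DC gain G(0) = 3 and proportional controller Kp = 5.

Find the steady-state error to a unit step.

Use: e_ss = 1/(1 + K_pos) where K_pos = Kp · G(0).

K_pos = Kp · G(0) = 5 × 3 = 15. e_ss = 1/(1 + 15) = 0.0625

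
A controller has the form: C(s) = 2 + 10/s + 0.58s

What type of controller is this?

This is a Proportional-Integral-Derivative (PID) controller.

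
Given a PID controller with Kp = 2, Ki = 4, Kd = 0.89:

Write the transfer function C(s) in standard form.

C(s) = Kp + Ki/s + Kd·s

Substituting values: C(s) = 2 + 4/s + 0.89s = (0.89s² + 2s + 4)/s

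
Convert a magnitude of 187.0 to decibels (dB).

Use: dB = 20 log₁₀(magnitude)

dB = 20 log₁₀(187.0) = 45.4 dB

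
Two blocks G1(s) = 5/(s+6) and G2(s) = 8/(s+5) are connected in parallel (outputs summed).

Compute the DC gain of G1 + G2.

Parallel: G_eq = G1 + G2. DC gain = G1(0) + G2(0) = 5/6 + 8/5 = 0.8333 + 1.6 = 2.4333.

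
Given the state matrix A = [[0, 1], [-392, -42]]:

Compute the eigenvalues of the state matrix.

det(A - λI) = λ² - (-42)λ + 392 = (λ - (-28))(λ - (-14)). Eigenvalues: -28, -14.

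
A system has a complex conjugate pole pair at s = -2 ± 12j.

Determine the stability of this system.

Real part of poles is -2 (< 0, left half-plane). Stable.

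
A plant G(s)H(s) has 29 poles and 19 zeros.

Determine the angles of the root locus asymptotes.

n - m = 29 - 19 = 10. Angles: θk = (2k + 1)·180°/10 = 18°, 54°, 90°, 126°, 162°, 198°, 234°, 270°, 306°, 342°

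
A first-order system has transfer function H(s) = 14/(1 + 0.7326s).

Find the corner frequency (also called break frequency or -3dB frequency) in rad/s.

Corner frequency = 1/τ = 1/0.7326 = 1.365 rad/s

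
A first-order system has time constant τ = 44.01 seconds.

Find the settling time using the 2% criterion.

For first-order system, 2% settling time ≈ 4τ = 4 × 44.01 = 176.04 s.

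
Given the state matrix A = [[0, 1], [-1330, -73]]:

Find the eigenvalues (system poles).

det(A - λI) = λ² - (-73)λ + 1330 = (λ - (-35))(λ - (-38)). Eigenvalues: -35, -38.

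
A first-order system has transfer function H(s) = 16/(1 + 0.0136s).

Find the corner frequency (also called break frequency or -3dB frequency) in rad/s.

Corner frequency = 1/τ = 1/0.0136 = 73.529 rad/s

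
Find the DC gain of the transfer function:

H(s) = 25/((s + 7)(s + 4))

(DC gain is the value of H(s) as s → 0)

DC gain = H(0) = 25/(7 × 4) = 25/28 = 0.8929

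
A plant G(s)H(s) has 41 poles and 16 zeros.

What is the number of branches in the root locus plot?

Root locus has n branches where n = number of poles = 41.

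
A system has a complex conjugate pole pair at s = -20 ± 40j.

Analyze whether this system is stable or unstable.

Real part of poles is -20 (< 0, left half-plane). Stable.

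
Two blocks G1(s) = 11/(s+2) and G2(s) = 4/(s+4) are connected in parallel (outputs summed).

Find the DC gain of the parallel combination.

Parallel: G_eq = G1 + G2. DC gain = G1(0) + G2(0) = 11/2 + 4/4 = 5.5 + 1 = 6.5.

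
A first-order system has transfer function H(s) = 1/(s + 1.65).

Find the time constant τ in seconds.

For H(s) = 1/(s + 1/τ), the pole is at -1/τ = -1.65, so τ = 1/1.65 = 0.6061 s.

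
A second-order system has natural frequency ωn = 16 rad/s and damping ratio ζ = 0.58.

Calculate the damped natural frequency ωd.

ωd = ωn√(1 - ζ²) = 16√(1 - 0.58²) = 13.03 rad/s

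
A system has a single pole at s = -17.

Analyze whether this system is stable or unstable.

Pole at s = -17 is in the left half-plane. Stable.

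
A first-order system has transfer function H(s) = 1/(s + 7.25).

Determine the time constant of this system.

For H(s) = 1/(s + 1/τ), the pole is at -1/τ = -7.25, so τ = 1/7.25 = 0.1379 s.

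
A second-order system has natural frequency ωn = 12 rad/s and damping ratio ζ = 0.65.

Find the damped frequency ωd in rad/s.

ωd = ωn√(1 - ζ²) = 12√(1 - 0.65²) = 9.12 rad/s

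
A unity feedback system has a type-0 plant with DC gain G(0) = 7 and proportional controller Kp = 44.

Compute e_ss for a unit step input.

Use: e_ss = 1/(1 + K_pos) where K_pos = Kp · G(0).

K_pos = Kp · G(0) = 44 × 7 = 308. e_ss = 1/(1 + 308) = 0.0032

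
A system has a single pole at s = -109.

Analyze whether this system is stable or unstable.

Pole at s = -109 is in the left half-plane. Stable.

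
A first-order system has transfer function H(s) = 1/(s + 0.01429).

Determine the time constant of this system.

For H(s) = 1/(s + 1/τ), the pole is at -1/τ = -0.01429, so τ = 1/0.01429 = 69.98 s.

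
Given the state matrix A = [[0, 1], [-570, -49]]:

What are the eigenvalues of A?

det(A - λI) = λ² - (-49)λ + 570 = (λ - (-19))(λ - (-30)). Eigenvalues: -19, -30.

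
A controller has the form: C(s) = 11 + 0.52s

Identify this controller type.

This is a Proportional-Derivative (PD) controller.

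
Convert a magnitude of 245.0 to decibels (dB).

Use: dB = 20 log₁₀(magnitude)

dB = 20 log₁₀(245.0) = 47.8 dB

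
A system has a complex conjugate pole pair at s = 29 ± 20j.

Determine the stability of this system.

Real part of poles is 29 (> 0, right half-plane). Unstable.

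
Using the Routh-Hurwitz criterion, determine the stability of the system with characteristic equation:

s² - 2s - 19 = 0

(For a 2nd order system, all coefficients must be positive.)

Coefficients: 1, -2, -19. b=-2, c=-19 not positive, so system is unstable.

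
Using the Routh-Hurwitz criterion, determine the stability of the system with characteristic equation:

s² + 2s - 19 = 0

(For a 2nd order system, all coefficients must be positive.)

Coefficients: 1, 2, -19. c=-19 not positive, so system is unstable.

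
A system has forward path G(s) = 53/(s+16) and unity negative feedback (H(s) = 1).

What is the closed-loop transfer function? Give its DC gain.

T(s) = G/(1+GH) = [53/(s+16)] / [1 + 53/(s+16)] = 53/(s+16+53) = 53/(s+69). DC gain = 53/69 = 0.7681.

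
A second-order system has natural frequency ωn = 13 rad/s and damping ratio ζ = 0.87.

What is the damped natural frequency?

ωd = ωn√(1 - ζ²) = 13√(1 - 0.87²) = 6.41 rad/s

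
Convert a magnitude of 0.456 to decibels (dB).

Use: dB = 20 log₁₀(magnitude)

dB = 20 log₁₀(0.456) = -6.8 dB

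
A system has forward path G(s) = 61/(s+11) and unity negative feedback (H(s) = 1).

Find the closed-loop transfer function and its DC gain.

T(s) = G/(1+GH) = [61/(s+11)] / [1 + 61/(s+11)] = 61/(s+11+61) = 61/(s+72). DC gain = 61/72 = 0.8472.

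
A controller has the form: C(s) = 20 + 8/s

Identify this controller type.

This is a Proportional-Integral (PI) controller.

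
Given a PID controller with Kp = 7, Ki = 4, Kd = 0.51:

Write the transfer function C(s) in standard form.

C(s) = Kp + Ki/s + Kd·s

Substituting values: C(s) = 7 + 4/s + 0.51s = (0.51s² + 7s + 4)/s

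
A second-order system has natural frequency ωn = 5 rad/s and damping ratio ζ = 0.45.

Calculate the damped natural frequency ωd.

ωd = ωn√(1 - ζ²) = 5√(1 - 0.45²) = 4.47 rad/s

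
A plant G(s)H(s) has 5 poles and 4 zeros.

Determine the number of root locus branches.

Root locus has n branches where n = number of poles = 5.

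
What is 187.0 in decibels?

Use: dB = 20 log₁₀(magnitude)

dB = 20 log₁₀(187.0) = 45.4 dB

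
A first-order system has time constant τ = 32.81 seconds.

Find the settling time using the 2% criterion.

For first-order system, 2% settling time ≈ 4τ = 4 × 32.81 = 131.24 s.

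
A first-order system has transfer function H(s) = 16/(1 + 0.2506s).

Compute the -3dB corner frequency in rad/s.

Corner frequency = 1/τ = 1/0.2506 = 3.99 rad/s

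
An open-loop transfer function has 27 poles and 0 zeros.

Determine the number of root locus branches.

Root locus has n branches where n = number of poles = 27.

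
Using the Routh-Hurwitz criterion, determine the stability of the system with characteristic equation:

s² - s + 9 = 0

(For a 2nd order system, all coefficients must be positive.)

Coefficients: 1, -1, 9. b=-1 not positive, so system is unstable.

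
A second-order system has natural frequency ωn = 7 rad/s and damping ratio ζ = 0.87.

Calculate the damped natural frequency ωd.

ωd = ωn√(1 - ζ²) = 7√(1 - 0.87²) = 3.45 rad/s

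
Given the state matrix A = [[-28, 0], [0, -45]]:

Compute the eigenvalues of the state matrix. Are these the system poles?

For diagonal matrix, eigenvalues are diagonal entries: λ₁ = -28, λ₂ = -45. Eigenvalues of A = system poles.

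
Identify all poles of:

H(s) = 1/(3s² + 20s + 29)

Discriminant = 20² - 4×3×29 = 400 - 348 = 52 > 0, so two distinct real poles. Using quadratic formula: s = (-20 ± √52)/(2×3) = (-20 ± √52)/6, with √52 ≈ 7.2111. s₁ ≈ -2.1315, s₂ ≈ -4.5352. Poles: s₁ = -2.1315, s₂ = -4.5352.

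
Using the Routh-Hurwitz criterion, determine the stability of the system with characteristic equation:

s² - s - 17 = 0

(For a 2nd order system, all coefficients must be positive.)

Coefficients: 1, -1, -17. b=-1, c=-17 not positive, so system is unstable.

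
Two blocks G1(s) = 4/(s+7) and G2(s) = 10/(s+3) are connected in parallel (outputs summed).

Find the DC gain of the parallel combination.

Parallel: G_eq = G1 + G2. DC gain = G1(0) + G2(0) = 4/7 + 10/3 = 0.5714 + 3.3333 = 3.9048.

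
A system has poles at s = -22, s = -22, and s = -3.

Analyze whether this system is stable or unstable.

All poles are in the left half-plane. System is stable.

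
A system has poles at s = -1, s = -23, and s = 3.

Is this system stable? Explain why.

Pole(s) at s = 3 are not in the left half-plane. System is unstable.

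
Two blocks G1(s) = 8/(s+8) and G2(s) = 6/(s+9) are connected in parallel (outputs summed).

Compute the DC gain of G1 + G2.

Parallel: G_eq = G1 + G2. DC gain = G1(0) + G2(0) = 8/8 + 6/9 = 1 + 0.6667 = 1.6667.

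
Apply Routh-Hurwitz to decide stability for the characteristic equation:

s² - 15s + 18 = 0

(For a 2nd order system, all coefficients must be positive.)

Coefficients: 1, -15, 18. b=-15 not positive, so system is unstable.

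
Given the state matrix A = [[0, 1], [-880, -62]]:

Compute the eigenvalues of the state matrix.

det(A - λI) = λ² - (-62)λ + 880 = (λ - (-22))(λ - (-40)). Eigenvalues: -22, -40.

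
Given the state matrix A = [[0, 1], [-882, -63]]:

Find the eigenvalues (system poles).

det(A - λI) = λ² - (-63)λ + 882 = (λ - (-42))(λ - (-21)). Eigenvalues: -42, -21.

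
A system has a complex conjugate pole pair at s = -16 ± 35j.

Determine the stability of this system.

Real part of poles is -16 (< 0, left half-plane). Stable.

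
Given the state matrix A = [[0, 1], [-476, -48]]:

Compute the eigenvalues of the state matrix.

det(A - λI) = λ² - (-48)λ + 476 = (λ - (-14))(λ - (-34)). Eigenvalues: -14, -34.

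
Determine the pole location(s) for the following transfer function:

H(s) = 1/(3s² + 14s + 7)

Discriminant = 14² - 4×3×7 = 196 - 84 = 112 > 0, so two distinct real poles. Using quadratic formula: s = (-14 ± √112)/(2×3) = (-14 ± √112)/6, with √112 ≈ 10.5830. s₁ ≈ -0.5695, s₂ ≈ -4.0972. Poles: s₁ = -0.5695, s₂ = -4.0972.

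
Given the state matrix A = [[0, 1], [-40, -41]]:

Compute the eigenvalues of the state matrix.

det(A - λI) = λ² - (-41)λ + 40 = (λ - (-1))(λ - (-40)). Eigenvalues: -1, -40.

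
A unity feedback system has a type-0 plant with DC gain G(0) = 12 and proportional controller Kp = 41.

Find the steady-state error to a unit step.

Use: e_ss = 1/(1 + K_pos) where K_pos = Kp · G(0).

K_pos = Kp · G(0) = 41 × 12 = 492. e_ss = 1/(1 + 492) = 0.0020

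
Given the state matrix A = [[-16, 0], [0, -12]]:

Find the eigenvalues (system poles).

For diagonal matrix, eigenvalues are diagonal entries: λ₁ = -16, λ₂ = -12.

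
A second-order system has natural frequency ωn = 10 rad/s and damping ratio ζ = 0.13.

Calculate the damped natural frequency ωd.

ωd = ωn√(1 - ζ²) = 10√(1 - 0.13²) = 9.92 rad/s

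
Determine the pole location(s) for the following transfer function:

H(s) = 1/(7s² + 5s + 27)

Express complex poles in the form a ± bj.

Discriminant = 5² - 4×7×27 = 25 - 756 = -731 < 0, so the poles are a complex conjugate pair s = (-5 ± j√731)/(2×7). Real part = -5/(2×7) = -5/14 ≈ -0.3571; imaginary part = ±√731/(2×7) ≈ 1.9312. Poles: s = -0.3571 ± 1.9312j.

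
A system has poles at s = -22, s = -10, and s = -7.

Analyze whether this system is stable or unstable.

All poles are in the left half-plane. System is stable.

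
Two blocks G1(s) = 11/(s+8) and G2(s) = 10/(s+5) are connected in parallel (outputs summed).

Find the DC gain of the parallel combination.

Parallel: G_eq = G1 + G2. DC gain = G1(0) + G2(0) = 11/8 + 10/5 = 1.375 + 2 = 3.375.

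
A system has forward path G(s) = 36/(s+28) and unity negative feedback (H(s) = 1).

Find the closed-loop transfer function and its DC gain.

T(s) = G/(1+GH) = [36/(s+28)] / [1 + 36/(s+28)] = 36/(s+28+36) = 36/(s+64). DC gain = 36/64 = 0.5625.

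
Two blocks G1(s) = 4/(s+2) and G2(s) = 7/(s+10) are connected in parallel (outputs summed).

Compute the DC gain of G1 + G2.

Parallel: G_eq = G1 + G2. DC gain = G1(0) + G2(0) = 4/2 + 7/10 = 2 + 0.7 = 2.7.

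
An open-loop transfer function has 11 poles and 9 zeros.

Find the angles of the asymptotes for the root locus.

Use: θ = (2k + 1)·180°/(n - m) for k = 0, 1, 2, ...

n - m = 11 - 9 = 2. Angles: θk = (2k + 1)·180°/2 = 90°, 270°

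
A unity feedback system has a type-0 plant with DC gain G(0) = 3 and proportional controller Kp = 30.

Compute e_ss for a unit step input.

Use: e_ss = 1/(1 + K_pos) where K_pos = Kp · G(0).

K_pos = Kp · G(0) = 30 × 3 = 90. e_ss = 1/(1 + 90) = 0.0110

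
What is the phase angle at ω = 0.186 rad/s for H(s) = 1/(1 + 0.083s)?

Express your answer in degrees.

Phase = -arctan(ωτ) = -arctan(0.186 × 0.083) = -0.9°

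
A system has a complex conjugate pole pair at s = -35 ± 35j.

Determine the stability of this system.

Real part of poles is -35 (< 0, left half-plane). Stable.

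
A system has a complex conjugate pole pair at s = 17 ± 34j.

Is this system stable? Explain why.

Real part of poles is 17 (> 0, right half-plane). Unstable.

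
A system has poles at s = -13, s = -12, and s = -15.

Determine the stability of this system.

All poles are in the left half-plane. System is stable.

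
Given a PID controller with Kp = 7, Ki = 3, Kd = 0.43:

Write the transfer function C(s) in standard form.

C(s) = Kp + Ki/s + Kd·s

Substituting values: C(s) = 7 + 3/s + 0.43s = (0.43s² + 7s + 3)/s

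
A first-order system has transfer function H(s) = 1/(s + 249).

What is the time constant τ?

For H(s) = 1/(s + 1/τ), the pole is at -1/τ = -249, so τ = 1/249 = 0.0040 s.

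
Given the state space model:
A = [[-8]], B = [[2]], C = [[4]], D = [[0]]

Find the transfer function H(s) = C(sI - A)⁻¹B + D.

(sI - A)⁻¹ = 1/(s + 8). H(s) = 4 × 2/(s + 8) + 0 = 8/(s + 8).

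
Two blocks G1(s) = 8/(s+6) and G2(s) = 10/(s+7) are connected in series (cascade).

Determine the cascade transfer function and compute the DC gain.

Series: multiply transfer functions. G_eq = 8/(s+6) × 10/(s+7) = 80/((s+6)(s+7)). DC gain = 80/(6×7) = 1.9048.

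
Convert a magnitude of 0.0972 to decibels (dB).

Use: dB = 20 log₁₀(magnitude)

dB = 20 log₁₀(0.0972) = -20.2 dB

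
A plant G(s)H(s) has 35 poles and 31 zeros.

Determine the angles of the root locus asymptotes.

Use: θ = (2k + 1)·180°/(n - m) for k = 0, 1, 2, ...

n - m = 35 - 31 = 4. Angles: θk = (2k + 1)·180°/4 = 45°, 135°, 225°, 315°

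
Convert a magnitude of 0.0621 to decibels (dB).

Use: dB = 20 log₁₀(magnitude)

dB = 20 log₁₀(0.0621) = -24.1 dB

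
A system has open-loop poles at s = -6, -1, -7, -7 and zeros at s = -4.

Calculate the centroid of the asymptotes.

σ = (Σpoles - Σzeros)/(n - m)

σ = (Σpoles - Σzeros)/(n - m) = (-21 - (-4))/(4 - 1) = -17/3 = -5.67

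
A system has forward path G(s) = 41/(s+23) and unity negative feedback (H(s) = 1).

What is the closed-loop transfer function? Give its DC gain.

T(s) = G/(1+GH) = [41/(s+23)] / [1 + 41/(s+23)] = 41/(s+23+41) = 41/(s+64). DC gain = 41/64 = 0.640625.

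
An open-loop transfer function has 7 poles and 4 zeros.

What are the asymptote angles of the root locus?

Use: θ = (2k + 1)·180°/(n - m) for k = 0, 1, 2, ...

n - m = 7 - 4 = 3. Angles: θk = (2k + 1)·180°/3 = 60°, 180°, 300°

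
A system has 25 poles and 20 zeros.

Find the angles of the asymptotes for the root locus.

n - m = 25 - 20 = 5. Angles: θk = (2k + 1)·180°/5 = 36°, 108°, 180°, 252°, 324°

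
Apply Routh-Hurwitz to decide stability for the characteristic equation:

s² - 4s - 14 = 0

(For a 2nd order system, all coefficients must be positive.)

Coefficients: 1, -4, -14. b=-4, c=-14 not positive, so system is unstable.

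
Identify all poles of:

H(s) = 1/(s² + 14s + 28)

Discriminant = 14² - 4×1×28 = 196 - 112 = 84 > 0, so two distinct real poles. Using quadratic formula: s = (-14 ± √84)/(2×1) = (-14 ± √84)/2, with √84 ≈ 9.1652. s₁ ≈ -2.4174, s₂ ≈ -11.5826. Poles: s₁ = -2.4174, s₂ = -11.5826.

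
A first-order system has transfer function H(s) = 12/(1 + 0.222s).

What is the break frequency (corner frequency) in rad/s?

Corner frequency = 1/τ = 1/0.222 = 4.505 rad/s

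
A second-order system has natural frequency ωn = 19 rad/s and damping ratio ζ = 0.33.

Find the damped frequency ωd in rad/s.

ωd = ωn√(1 - ζ²) = 19√(1 - 0.33²) = 17.94 rad/s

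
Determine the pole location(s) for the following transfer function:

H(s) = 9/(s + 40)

Pole is where denominator = 0: s + 40 = 0, so s = -40.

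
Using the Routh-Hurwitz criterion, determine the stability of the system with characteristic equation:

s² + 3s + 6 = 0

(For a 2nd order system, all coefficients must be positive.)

Coefficients: 1, 3, 6. All positive, so system is stable.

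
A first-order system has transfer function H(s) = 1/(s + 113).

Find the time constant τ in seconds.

For H(s) = 1/(s + 1/τ), the pole is at -1/τ = -113, so τ = 1/113 = 0.0088 s.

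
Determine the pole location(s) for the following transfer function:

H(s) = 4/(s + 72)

Pole is where denominator = 0: s + 72 = 0, so s = -72.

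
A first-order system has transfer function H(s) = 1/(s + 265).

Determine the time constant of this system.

For H(s) = 1/(s + 1/τ), the pole is at -1/τ = -265, so τ = 1/265 = 0.0038 s.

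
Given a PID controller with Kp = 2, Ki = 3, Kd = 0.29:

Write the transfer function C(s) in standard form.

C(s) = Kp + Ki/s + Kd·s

Substituting values: C(s) = 2 + 3/s + 0.29s = (0.29s² + 2s + 3)/s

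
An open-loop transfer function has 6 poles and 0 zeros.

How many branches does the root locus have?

Root locus has n branches where n = number of poles = 6.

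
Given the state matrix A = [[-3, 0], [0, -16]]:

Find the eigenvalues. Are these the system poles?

For diagonal matrix, eigenvalues are diagonal entries: λ₁ = -3, λ₂ = -16. Eigenvalues of A = system poles.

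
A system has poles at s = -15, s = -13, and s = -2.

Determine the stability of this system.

All poles are in the left half-plane. System is stable.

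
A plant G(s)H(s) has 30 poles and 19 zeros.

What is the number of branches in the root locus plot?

Root locus has n branches where n = number of poles = 30.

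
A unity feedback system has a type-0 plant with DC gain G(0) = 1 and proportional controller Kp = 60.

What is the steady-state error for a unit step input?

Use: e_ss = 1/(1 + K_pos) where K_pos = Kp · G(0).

K_pos = Kp · G(0) = 60 × 1 = 60. e_ss = 1/(1 + 60) = 0.0164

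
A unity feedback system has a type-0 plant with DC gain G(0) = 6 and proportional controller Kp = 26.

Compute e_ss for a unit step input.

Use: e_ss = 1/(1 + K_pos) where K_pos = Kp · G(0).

K_pos = Kp · G(0) = 26 × 6 = 156. e_ss = 1/(1 + 156) = 0.0064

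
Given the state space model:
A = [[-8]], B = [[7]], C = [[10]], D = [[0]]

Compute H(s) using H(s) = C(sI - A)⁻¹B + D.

(sI - A)⁻¹ = 1/(s + 8). H(s) = 10 × 7/(s + 8) + 0 = 70/(s + 8).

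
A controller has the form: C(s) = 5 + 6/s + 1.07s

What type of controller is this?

This is a Proportional-Integral-Derivative (PID) controller.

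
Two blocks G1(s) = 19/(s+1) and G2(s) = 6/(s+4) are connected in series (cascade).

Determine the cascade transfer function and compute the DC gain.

Series: multiply transfer functions. G_eq = 19/(s+1) × 6/(s+4) = 114/((s+1)(s+4)). DC gain = 114/(1×4) = 28.5.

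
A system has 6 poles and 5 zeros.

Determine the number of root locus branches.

Root locus has n branches where n = number of poles = 6.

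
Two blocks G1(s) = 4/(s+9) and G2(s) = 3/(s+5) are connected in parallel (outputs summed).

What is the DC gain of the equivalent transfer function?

Parallel: G_eq = G1 + G2. DC gain = G1(0) + G2(0) = 4/9 + 3/5 = 0.4444 + 0.6 = 1.0444.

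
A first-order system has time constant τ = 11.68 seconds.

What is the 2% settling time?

For first-order system, 2% settling time ≈ 4τ = 4 × 11.68 = 46.72 s.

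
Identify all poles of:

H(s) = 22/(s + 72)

Pole is where denominator = 0: s + 72 = 0, so s = -72.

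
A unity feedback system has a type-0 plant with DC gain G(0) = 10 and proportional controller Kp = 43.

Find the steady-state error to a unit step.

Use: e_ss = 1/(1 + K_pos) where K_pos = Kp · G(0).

K_pos = Kp · G(0) = 43 × 10 = 430. e_ss = 1/(1 + 430) = 0.0023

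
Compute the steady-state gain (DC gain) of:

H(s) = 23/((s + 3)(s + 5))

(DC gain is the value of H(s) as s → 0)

DC gain = H(0) = 23/(3 × 5) = 23/15 = 1.5333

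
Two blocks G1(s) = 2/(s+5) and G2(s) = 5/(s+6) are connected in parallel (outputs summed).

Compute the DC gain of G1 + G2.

Parallel: G_eq = G1 + G2. DC gain = G1(0) + G2(0) = 2/5 + 5/6 = 0.4 + 0.8333 = 1.2333.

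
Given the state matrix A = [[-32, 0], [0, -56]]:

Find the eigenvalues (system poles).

For diagonal matrix, eigenvalues are diagonal entries: λ₁ = -32, λ₂ = -56.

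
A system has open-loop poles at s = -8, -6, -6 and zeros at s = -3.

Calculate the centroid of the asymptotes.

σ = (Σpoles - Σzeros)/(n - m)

σ = (Σpoles - Σzeros)/(n - m) = (-20 - (-3))/(3 - 1) = -17/2 = -8.5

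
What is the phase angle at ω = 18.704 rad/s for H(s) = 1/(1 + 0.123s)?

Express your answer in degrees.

Phase = -arctan(ωτ) = -arctan(18.704 × 0.123) = -66.5°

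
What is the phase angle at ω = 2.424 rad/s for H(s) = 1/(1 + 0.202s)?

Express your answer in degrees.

Phase = -arctan(ωτ) = -arctan(2.424 × 0.202) = -26.1°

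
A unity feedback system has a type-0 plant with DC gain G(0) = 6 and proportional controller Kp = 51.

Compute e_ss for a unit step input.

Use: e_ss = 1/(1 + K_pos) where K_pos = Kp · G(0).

K_pos = Kp · G(0) = 51 × 6 = 306. e_ss = 1/(1 + 306) = 0.0033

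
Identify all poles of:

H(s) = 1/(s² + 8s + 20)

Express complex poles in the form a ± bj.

Discriminant = 8² - 4×1×20 = 64 - 80 = -16 < 0, so the poles are a complex conjugate pair s = (-8 ± j√16)/(2×1). Real part = -8/(2×1) = -8/2 = -4; imaginary part = ±√16/(2×1) = 4/2 = 2. Poles: s = -4 ± 2j.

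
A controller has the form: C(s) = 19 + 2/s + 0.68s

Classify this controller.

This is a Proportional-Integral-Derivative (PID) controller.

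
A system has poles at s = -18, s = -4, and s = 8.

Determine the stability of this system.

Pole(s) at s = 8 are not in the left half-plane. System is unstable.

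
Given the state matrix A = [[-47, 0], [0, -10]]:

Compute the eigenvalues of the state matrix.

For diagonal matrix, eigenvalues are diagonal entries: λ₁ = -47, λ₂ = -10.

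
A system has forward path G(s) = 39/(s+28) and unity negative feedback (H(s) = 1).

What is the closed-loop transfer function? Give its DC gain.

T(s) = G/(1+GH) = [39/(s+28)] / [1 + 39/(s+28)] = 39/(s+28+39) = 39/(s+67). DC gain = 39/67 = 0.5821.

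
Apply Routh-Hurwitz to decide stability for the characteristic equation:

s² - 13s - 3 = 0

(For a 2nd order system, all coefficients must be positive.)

Coefficients: 1, -13, -3. b=-13, c=-3 not positive, so system is unstable.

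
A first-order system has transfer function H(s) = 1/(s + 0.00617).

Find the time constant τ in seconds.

For H(s) = 1/(s + 1/τ), the pole is at -1/τ = -0.00617, so τ = 1/0.00617 = 162.1 s.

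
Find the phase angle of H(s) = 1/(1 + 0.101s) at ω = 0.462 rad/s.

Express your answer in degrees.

Phase = -arctan(ωτ) = -arctan(0.462 × 0.101) = -2.7°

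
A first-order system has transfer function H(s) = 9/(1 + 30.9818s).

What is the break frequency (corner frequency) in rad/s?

Corner frequency = 1/τ = 1/30.9818 = 0.032 rad/s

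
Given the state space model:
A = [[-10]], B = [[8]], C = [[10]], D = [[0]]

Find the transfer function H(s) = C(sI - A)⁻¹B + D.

(sI - A)⁻¹ = 1/(s + 10). H(s) = 10 × 8/(s + 10) + 0 = 80/(s + 10).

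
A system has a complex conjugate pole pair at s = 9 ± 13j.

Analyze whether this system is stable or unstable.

Real part of poles is 9 (> 0, right half-plane). Unstable.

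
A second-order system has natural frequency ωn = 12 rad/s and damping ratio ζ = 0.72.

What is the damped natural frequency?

ωd = ωn√(1 - ζ²) = 12√(1 - 0.72²) = 8.33 rad/s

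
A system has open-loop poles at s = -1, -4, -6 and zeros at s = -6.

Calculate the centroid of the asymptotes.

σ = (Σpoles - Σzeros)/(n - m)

σ = (Σpoles - Σzeros)/(n - m) = (-11 - (-6))/(3 - 1) = -5/2 = -2.5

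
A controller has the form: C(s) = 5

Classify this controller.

This is a Proportional (P) controller.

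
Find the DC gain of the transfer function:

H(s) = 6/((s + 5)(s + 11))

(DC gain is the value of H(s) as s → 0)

DC gain = H(0) = 6/(5 × 11) = 6/55 = 0.1091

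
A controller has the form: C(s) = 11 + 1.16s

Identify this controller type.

This is a Proportional-Derivative (PD) controller.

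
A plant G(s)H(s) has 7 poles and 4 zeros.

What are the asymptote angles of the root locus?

n - m = 7 - 4 = 3. Angles: θk = (2k + 1)·180°/3 = 60°, 180°, 300°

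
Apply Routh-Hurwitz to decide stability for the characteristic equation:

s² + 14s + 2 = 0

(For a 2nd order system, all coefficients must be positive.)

Coefficients: 1, 14, 2. All positive, so system is stable.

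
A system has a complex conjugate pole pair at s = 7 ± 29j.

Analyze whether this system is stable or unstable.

Real part of poles is 7 (> 0, right half-plane). Unstable.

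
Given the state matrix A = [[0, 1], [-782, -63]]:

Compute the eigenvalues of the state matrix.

det(A - λI) = λ² - (-63)λ + 782 = (λ - (-46))(λ - (-17)). Eigenvalues: -46, -17.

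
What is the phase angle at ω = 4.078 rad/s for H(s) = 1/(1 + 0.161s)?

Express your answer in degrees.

Phase = -arctan(ωτ) = -arctan(4.078 × 0.161) = -33.3°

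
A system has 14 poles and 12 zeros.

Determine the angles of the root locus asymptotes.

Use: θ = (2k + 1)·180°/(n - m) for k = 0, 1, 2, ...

n - m = 14 - 12 = 2. Angles: θk = (2k + 1)·180°/2 = 90°, 270°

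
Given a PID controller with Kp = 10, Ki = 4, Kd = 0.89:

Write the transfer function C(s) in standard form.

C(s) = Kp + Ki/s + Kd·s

Substituting values: C(s) = 10 + 4/s + 0.89s = (0.89s² + 10s + 4)/s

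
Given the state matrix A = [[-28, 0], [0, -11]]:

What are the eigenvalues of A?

For diagonal matrix, eigenvalues are diagonal entries: λ₁ = -28, λ₂ = -11.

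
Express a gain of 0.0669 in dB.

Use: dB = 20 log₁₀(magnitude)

dB = 20 log₁₀(0.0669) = -23.5 dB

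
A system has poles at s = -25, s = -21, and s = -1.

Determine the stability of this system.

All poles are in the left half-plane. System is stable.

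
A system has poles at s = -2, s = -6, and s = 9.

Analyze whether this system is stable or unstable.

Pole(s) at s = 9 are not in the left half-plane. System is unstable.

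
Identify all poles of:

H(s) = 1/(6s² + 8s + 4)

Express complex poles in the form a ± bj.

Discriminant = 8² - 4×6×4 = 64 - 96 = -32 < 0, so the poles are a complex conjugate pair s = (-8 ± j√32)/(2×6). Real part = -8/(2×6) = -8/12 ≈ -0.6667; imaginary part = ±√32/(2×6) ≈ 0.4714. Poles: s = -0.6667 ± 0.4714j.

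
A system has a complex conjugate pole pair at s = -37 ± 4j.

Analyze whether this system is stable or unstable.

Real part of poles is -37 (< 0, left half-plane). Stable.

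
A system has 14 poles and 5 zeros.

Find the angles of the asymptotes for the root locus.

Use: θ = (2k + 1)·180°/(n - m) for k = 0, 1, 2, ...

n - m = 14 - 5 = 9. Angles: θk = (2k + 1)·180°/9 = 20°, 60°, 100°, 140°, 180°, 220°, 260°, 300°, 340°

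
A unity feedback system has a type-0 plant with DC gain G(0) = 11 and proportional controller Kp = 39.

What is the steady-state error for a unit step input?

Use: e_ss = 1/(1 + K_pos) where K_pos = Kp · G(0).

K_pos = Kp · G(0) = 39 × 11 = 429. e_ss = 1/(1 + 429) = 0.0023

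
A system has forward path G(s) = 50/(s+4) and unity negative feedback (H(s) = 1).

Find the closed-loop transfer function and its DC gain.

T(s) = G/(1+GH) = [50/(s+4)] / [1 + 50/(s+4)] = 50/(s+4+50) = 50/(s+54). DC gain = 50/54 = 0.9259.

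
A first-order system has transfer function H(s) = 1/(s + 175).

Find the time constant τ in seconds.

For H(s) = 1/(s + 1/τ), the pole is at -1/τ = -175, so τ = 1/175 = 0.0057 s.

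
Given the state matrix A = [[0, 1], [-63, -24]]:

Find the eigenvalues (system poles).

det(A - λI) = λ² - (-24)λ + 63 = (λ - (-21))(λ - (-3)). Eigenvalues: -21, -3.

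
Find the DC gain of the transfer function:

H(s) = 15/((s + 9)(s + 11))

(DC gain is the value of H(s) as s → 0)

DC gain = H(0) = 15/(9 × 11) = 15/99 = 0.1515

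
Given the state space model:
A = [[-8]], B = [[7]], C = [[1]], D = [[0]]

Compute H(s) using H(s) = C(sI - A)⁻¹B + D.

(sI - A)⁻¹ = 1/(s + 8). H(s) = 1 × 7/(s + 8) + 0 = 7/(s + 8).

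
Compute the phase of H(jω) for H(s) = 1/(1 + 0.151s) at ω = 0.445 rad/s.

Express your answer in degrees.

Phase = -arctan(ωτ) = -arctan(0.445 × 0.151) = -3.8°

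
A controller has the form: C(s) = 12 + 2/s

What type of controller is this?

This is a Proportional-Integral (PI) controller.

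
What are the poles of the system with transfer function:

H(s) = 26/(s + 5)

Pole is where denominator = 0: s + 5 = 0, so s = -5.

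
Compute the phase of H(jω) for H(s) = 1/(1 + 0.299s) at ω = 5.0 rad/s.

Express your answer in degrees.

Phase = -arctan(ωτ) = -arctan(5.0 × 0.299) = -56.2°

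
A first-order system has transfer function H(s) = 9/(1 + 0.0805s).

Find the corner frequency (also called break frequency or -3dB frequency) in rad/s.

Corner frequency = 1/τ = 1/0.0805 = 12.422 rad/s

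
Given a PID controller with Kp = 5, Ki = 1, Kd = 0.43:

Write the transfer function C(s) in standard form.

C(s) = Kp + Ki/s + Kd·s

Substituting values: C(s) = 5 + 1/s + 0.43s = (0.43s² + 5s + 1)/s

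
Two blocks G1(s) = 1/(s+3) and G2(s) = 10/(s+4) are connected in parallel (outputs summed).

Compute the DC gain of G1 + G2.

Parallel: G_eq = G1 + G2. DC gain = G1(0) + G2(0) = 1/3 + 10/4 = 0.3333 + 2.5 = 2.8333.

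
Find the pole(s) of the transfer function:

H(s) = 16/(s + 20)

Pole is where denominator = 0: s + 20 = 0, so s = -20.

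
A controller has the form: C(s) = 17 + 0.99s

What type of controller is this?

This is a Proportional-Derivative (PD) controller.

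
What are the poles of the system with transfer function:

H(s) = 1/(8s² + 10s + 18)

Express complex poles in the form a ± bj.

Discriminant = 10² - 4×8×18 = 100 - 576 = -476 < 0, so the poles are a complex conjugate pair s = (-10 ± j√476)/(2×8). Real part = -10/(2×8) = -10/16 = -0.625; imaginary part = ±√476/(2×8) ≈ 1.3636. Poles: s = -0.625 ± 1.3636j.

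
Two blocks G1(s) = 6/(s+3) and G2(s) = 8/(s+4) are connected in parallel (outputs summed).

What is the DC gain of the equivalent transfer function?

Parallel: G_eq = G1 + G2. DC gain = G1(0) + G2(0) = 6/3 + 8/4 = 2 + 2 = 4.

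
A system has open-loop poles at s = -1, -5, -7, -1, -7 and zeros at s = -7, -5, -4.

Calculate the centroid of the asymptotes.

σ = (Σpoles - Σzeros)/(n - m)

σ = (Σpoles - Σzeros)/(n - m) = (-21 - (-16))/(5 - 3) = -5/2 = -2.5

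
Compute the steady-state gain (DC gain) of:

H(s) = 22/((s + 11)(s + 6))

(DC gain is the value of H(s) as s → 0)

DC gain = H(0) = 22/(11 × 6) = 22/66 = 0.3333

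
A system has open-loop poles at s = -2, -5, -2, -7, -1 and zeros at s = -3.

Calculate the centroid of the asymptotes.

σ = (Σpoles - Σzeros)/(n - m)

σ = (Σpoles - Σzeros)/(n - m) = (-17 - (-3))/(5 - 1) = -14/4 = -3.5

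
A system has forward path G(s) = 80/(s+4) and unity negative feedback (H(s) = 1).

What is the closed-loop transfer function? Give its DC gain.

T(s) = G/(1+GH) = [80/(s+4)] / [1 + 80/(s+4)] = 80/(s+4+80) = 80/(s+84). DC gain = 80/84 = 0.9524.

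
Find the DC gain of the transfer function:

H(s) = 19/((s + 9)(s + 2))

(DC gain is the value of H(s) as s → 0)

DC gain = H(0) = 19/(9 × 2) = 19/18 = 1.0556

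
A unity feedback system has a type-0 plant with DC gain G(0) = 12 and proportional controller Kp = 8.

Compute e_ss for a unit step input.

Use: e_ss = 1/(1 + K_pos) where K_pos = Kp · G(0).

K_pos = Kp · G(0) = 8 × 12 = 96. e_ss = 1/(1 + 96) = 0.0103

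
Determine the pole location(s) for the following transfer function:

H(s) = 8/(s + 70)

Pole is where denominator = 0: s + 70 = 0, so s = -70.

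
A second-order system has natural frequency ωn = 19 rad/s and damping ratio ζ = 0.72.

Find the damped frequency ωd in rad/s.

ωd = ωn√(1 - ζ²) = 19√(1 - 0.72²) = 13.19 rad/s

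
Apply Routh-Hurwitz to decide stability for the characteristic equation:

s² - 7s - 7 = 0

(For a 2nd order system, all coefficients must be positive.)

Coefficients: 1, -7, -7. b=-7, c=-7 not positive, so system is unstable.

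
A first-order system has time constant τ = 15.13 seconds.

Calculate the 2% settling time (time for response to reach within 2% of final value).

For first-order system, 2% settling time ≈ 4τ = 4 × 15.13 = 60.52 s.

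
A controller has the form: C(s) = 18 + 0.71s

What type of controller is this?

This is a Proportional-Derivative (PD) controller.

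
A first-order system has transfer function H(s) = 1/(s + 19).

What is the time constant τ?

For H(s) = 1/(s + 1/τ), the pole is at -1/τ = -19, so τ = 1/19 = 0.0526 s.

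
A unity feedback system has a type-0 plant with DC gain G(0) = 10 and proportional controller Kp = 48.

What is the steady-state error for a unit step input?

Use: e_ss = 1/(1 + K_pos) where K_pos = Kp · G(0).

K_pos = Kp · G(0) = 48 × 10 = 480. e_ss = 1/(1 + 480) = 0.0021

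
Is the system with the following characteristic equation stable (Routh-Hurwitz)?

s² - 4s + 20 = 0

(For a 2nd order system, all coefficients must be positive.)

Coefficients: 1, -4, 20. b=-4 not positive, so system is unstable.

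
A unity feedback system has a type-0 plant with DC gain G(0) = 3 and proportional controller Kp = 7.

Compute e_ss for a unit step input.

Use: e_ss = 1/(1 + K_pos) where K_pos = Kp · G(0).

K_pos = Kp · G(0) = 7 × 3 = 21. e_ss = 1/(1 + 21) = 0.0455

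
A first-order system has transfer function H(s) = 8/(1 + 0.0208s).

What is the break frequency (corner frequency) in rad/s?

Corner frequency = 1/τ = 1/0.0208 = 48.077 rad/s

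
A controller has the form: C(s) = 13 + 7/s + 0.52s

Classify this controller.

This is a Proportional-Integral-Derivative (PID) controller.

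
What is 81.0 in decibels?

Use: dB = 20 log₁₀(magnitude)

dB = 20 log₁₀(81.0) = 38.2 dB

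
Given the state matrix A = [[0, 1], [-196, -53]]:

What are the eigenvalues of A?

det(A - λI) = λ² - (-53)λ + 196 = (λ - (-49))(λ - (-4)). Eigenvalues: -49, -4.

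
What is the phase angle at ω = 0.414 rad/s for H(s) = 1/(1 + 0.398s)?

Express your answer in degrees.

Phase = -arctan(ωτ) = -arctan(0.414 × 0.398) = -9.4°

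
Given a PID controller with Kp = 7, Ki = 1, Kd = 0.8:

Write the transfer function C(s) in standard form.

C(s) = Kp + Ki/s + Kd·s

Substituting values: C(s) = 7 + 1/s + 0.8s = (0.8s² + 7s + 1)/s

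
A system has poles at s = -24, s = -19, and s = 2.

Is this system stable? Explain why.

Pole(s) at s = 2 are not in the left half-plane. System is unstable.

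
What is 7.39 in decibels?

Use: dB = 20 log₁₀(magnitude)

dB = 20 log₁₀(7.39) = 17.4 dB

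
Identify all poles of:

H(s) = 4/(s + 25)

Pole is where denominator = 0: s + 25 = 0, so s = -25.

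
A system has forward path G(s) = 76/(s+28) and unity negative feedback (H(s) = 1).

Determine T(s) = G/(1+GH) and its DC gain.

T(s) = G/(1+GH) = [76/(s+28)] / [1 + 76/(s+28)] = 76/(s+28+76) = 76/(s+104). DC gain = 76/104 = 0.7308.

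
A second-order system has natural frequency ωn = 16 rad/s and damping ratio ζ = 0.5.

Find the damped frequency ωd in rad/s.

ωd = ωn√(1 - ζ²) = 16√(1 - 0.5²) = 13.86 rad/s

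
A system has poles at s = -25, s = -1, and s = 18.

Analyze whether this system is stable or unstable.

Pole(s) at s = 18 are not in the left half-plane. System is unstable.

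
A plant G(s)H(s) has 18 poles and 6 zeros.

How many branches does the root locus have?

Root locus has n branches where n = number of poles = 18.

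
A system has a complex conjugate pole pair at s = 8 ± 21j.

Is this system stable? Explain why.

Real part of poles is 8 (> 0, right half-plane). Unstable.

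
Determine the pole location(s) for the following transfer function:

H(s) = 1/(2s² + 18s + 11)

Discriminant = 18² - 4×2×11 = 324 - 88 = 236 > 0, so two distinct real poles. Using quadratic formula: s = (-18 ± √236)/(2×2) = (-18 ± √236)/4, with √236 ≈ 15.3623. s₁ ≈ -0.6594, s₂ ≈ -8.3406. Poles: s₁ = -0.6594, s₂ = -8.3406.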